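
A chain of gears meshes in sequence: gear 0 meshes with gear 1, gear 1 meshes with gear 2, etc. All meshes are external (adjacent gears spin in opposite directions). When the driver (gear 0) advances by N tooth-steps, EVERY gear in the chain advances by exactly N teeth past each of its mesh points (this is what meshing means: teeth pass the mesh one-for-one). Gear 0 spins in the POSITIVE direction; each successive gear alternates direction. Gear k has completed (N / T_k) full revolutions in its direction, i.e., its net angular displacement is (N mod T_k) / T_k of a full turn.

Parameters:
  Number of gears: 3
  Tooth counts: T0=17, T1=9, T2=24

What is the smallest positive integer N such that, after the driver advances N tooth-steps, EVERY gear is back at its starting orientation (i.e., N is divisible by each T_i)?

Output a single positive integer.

Gear k returns to start when N is a multiple of T_k.
All gears at start simultaneously when N is a common multiple of [17, 9, 24]; the smallest such N is lcm(17, 9, 24).
Start: lcm = T0 = 17
Fold in T1=9: gcd(17, 9) = 1; lcm(17, 9) = 17 * 9 / 1 = 153 / 1 = 153
Fold in T2=24: gcd(153, 24) = 3; lcm(153, 24) = 153 * 24 / 3 = 3672 / 3 = 1224
Full cycle length = 1224

Answer: 1224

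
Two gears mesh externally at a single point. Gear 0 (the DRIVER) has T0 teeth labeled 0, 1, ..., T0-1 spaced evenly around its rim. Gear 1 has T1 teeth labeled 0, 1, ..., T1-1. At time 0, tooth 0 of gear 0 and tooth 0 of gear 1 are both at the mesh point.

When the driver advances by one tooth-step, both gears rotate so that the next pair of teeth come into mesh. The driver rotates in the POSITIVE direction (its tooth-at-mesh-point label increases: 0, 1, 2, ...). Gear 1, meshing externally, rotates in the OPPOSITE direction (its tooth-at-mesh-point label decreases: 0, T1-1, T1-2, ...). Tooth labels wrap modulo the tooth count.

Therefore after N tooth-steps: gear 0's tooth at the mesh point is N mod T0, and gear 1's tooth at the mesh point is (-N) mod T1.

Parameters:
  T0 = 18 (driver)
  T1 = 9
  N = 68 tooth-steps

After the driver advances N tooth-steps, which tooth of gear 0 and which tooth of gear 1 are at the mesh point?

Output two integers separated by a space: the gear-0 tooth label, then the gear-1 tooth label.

Gear 0 (driver, T0=18): tooth at mesh = N mod T0
  68 = 3 * 18 + 14, so 68 mod 18 = 14
  gear 0 tooth = 14
Gear 1 (driven, T1=9): tooth at mesh = (-N) mod T1
  68 = 7 * 9 + 5, so 68 mod 9 = 5
  (-68) mod 9 = (-5) mod 9 = 9 - 5 = 4
Mesh after 68 steps: gear-0 tooth 14 meets gear-1 tooth 4

Answer: 14 4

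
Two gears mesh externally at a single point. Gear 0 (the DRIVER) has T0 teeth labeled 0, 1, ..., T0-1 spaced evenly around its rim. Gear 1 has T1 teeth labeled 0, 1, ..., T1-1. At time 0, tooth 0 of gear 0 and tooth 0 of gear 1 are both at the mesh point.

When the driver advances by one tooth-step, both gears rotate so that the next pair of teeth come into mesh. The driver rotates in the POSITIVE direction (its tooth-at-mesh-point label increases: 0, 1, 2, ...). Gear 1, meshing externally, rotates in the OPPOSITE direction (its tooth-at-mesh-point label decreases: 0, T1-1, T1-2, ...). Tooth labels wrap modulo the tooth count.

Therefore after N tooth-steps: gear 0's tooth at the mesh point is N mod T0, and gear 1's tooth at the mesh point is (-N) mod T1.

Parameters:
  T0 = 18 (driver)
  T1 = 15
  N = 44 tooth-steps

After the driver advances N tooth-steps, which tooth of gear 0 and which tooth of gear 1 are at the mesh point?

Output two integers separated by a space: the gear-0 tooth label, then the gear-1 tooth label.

Gear 0 (driver, T0=18): tooth at mesh = N mod T0
  44 = 2 * 18 + 8, so 44 mod 18 = 8
  gear 0 tooth = 8
Gear 1 (driven, T1=15): tooth at mesh = (-N) mod T1
  44 = 2 * 15 + 14, so 44 mod 15 = 14
  (-44) mod 15 = (-14) mod 15 = 15 - 14 = 1
Mesh after 44 steps: gear-0 tooth 8 meets gear-1 tooth 1

Answer: 8 1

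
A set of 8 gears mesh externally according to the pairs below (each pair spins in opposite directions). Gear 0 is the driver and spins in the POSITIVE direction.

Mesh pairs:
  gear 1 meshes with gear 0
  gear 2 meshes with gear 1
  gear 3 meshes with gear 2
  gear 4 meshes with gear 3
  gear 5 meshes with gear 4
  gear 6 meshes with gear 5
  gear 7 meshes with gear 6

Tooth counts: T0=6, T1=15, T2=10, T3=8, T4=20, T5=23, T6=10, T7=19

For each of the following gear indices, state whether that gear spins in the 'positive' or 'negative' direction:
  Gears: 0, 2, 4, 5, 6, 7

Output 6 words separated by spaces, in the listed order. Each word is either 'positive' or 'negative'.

Answer: positive positive positive negative positive negative

Derivation:
Gear 0 (driver): positive (depth 0)
  gear 1: meshes with gear 0 -> depth 1 -> negative (opposite of gear 0)
  gear 2: meshes with gear 1 -> depth 2 -> positive (opposite of gear 1)
  gear 3: meshes with gear 2 -> depth 3 -> negative (opposite of gear 2)
  gear 4: meshes with gear 3 -> depth 4 -> positive (opposite of gear 3)
  gear 5: meshes with gear 4 -> depth 5 -> negative (opposite of gear 4)
  gear 6: meshes with gear 5 -> depth 6 -> positive (opposite of gear 5)
  gear 7: meshes with gear 6 -> depth 7 -> negative (opposite of gear 6)
Queried indices 0, 2, 4, 5, 6, 7 -> positive, positive, positive, negative, positive, negative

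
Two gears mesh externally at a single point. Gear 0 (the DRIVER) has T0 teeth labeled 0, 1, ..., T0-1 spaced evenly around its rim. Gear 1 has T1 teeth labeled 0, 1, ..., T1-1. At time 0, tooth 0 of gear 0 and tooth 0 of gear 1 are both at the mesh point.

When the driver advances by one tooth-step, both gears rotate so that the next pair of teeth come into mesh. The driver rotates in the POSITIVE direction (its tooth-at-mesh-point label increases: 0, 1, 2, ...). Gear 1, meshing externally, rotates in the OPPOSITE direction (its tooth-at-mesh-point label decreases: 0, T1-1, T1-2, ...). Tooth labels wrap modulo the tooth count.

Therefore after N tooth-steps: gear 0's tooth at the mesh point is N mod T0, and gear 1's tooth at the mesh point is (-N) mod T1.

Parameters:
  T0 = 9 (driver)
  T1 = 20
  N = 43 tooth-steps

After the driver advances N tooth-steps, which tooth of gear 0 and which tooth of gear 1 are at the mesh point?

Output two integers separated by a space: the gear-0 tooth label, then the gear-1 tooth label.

Gear 0 (driver, T0=9): tooth at mesh = N mod T0
  43 = 4 * 9 + 7, so 43 mod 9 = 7
  gear 0 tooth = 7
Gear 1 (driven, T1=20): tooth at mesh = (-N) mod T1
  43 = 2 * 20 + 3, so 43 mod 20 = 3
  (-43) mod 20 = (-3) mod 20 = 20 - 3 = 17
Mesh after 43 steps: gear-0 tooth 7 meets gear-1 tooth 17

Answer: 7 17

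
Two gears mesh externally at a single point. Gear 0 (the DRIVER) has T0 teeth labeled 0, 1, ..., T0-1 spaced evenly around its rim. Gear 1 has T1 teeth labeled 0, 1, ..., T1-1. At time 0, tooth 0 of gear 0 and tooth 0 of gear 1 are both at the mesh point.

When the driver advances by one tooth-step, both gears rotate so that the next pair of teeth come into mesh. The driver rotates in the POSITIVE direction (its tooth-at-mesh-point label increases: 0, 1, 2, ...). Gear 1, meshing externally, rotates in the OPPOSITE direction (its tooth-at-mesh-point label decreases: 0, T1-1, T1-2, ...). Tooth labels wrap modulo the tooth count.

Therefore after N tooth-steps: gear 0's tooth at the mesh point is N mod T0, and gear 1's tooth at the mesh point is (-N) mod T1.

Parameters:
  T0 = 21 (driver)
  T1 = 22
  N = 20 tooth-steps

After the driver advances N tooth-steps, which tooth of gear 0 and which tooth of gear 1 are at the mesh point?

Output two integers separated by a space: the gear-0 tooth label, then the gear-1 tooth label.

Gear 0 (driver, T0=21): tooth at mesh = N mod T0
  20 = 0 * 21 + 20, so 20 mod 21 = 20
  gear 0 tooth = 20
Gear 1 (driven, T1=22): tooth at mesh = (-N) mod T1
  20 = 0 * 22 + 20, so 20 mod 22 = 20
  (-20) mod 22 = (-20) mod 22 = 22 - 20 = 2
Mesh after 20 steps: gear-0 tooth 20 meets gear-1 tooth 2

Answer: 20 2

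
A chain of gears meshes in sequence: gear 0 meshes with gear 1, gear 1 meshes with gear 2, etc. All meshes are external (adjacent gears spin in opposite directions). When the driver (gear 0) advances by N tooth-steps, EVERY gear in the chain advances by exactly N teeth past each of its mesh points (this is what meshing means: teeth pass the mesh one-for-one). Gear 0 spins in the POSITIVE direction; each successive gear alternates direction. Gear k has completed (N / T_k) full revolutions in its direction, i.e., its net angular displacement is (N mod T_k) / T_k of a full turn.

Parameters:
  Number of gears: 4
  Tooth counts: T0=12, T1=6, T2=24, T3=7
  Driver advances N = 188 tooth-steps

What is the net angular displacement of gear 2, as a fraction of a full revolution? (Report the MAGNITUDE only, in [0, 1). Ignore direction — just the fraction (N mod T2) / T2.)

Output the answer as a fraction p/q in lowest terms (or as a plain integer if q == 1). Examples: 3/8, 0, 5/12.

Chain of 4 gears, tooth counts: [12, 6, 24, 7]
  gear 0: T0=12, direction=positive, advance = 188 mod 12 = 8 teeth = 8/12 turn
  gear 1: T1=6, direction=negative, advance = 188 mod 6 = 2 teeth = 2/6 turn
  gear 2: T2=24, direction=positive, advance = 188 mod 24 = 20 teeth = 20/24 turn
  gear 3: T3=7, direction=negative, advance = 188 mod 7 = 6 teeth = 6/7 turn
Gear 2: 188 mod 24 = 20
Fraction = 20 / 24 = 5/6 (gcd(20,24)=4) = 5/6

Answer: 5/6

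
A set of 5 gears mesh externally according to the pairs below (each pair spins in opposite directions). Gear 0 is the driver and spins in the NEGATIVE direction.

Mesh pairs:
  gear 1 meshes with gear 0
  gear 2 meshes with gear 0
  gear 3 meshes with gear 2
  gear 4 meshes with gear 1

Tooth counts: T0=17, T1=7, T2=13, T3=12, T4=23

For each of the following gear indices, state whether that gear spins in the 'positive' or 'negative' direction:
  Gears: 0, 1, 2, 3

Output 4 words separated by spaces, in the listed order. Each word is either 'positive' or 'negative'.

Answer: negative positive positive negative

Derivation:
Gear 0 (driver): negative (depth 0)
  gear 1: meshes with gear 0 -> depth 1 -> positive (opposite of gear 0)
  gear 2: meshes with gear 0 -> depth 1 -> positive (opposite of gear 0)
  gear 3: meshes with gear 2 -> depth 2 -> negative (opposite of gear 2)
  gear 4: meshes with gear 1 -> depth 2 -> negative (opposite of gear 1)
Queried indices 0, 1, 2, 3 -> negative, positive, positive, negative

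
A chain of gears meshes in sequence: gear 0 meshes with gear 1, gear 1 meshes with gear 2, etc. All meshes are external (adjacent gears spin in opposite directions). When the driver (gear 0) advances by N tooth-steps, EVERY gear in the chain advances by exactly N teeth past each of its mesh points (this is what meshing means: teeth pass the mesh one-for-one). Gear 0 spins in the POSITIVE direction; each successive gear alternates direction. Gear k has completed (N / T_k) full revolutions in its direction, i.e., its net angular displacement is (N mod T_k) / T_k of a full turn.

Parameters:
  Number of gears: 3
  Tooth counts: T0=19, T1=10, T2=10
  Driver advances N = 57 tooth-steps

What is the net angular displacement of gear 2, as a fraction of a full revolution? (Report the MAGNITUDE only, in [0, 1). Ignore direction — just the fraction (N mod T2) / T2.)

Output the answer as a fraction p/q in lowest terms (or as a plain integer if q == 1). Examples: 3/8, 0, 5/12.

Chain of 3 gears, tooth counts: [19, 10, 10]
  gear 0: T0=19, direction=positive, advance = 57 mod 19 = 0 teeth = 0/19 turn
  gear 1: T1=10, direction=negative, advance = 57 mod 10 = 7 teeth = 7/10 turn
  gear 2: T2=10, direction=positive, advance = 57 mod 10 = 7 teeth = 7/10 turn
Gear 2: 57 mod 10 = 7
Fraction = 7 / 10 = 7/10 (gcd(7,10)=1) = 7/10

Answer: 7/10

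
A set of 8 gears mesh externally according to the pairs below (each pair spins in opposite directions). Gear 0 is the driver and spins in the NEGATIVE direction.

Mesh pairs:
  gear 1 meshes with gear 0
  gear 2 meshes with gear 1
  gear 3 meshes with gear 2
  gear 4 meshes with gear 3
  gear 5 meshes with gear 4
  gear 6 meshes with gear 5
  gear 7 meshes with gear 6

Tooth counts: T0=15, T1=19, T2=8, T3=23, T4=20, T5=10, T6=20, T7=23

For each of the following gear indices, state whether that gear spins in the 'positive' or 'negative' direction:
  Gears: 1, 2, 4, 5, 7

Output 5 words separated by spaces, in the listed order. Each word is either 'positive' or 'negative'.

Answer: positive negative negative positive positive

Derivation:
Gear 0 (driver): negative (depth 0)
  gear 1: meshes with gear 0 -> depth 1 -> positive (opposite of gear 0)
  gear 2: meshes with gear 1 -> depth 2 -> negative (opposite of gear 1)
  gear 3: meshes with gear 2 -> depth 3 -> positive (opposite of gear 2)
  gear 4: meshes with gear 3 -> depth 4 -> negative (opposite of gear 3)
  gear 5: meshes with gear 4 -> depth 5 -> positive (opposite of gear 4)
  gear 6: meshes with gear 5 -> depth 6 -> negative (opposite of gear 5)
  gear 7: meshes with gear 6 -> depth 7 -> positive (opposite of gear 6)
Queried indices 1, 2, 4, 5, 7 -> positive, negative, negative, positive, positive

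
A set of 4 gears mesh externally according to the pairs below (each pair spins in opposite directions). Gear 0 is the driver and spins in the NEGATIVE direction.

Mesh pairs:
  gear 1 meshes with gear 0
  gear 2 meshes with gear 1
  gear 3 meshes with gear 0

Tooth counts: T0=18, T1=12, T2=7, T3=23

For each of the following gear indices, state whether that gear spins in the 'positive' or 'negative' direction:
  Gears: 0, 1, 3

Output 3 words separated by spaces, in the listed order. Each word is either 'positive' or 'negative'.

Answer: negative positive positive

Derivation:
Gear 0 (driver): negative (depth 0)
  gear 1: meshes with gear 0 -> depth 1 -> positive (opposite of gear 0)
  gear 2: meshes with gear 1 -> depth 2 -> negative (opposite of gear 1)
  gear 3: meshes with gear 0 -> depth 1 -> positive (opposite of gear 0)
Queried indices 0, 1, 3 -> negative, positive, positive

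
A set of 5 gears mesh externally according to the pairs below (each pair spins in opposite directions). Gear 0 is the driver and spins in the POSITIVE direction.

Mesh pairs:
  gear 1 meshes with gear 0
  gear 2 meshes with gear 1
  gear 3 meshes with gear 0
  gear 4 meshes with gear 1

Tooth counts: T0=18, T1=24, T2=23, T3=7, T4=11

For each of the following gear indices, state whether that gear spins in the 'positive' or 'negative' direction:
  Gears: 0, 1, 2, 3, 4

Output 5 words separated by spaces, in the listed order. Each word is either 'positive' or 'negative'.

Answer: positive negative positive negative positive

Derivation:
Gear 0 (driver): positive (depth 0)
  gear 1: meshes with gear 0 -> depth 1 -> negative (opposite of gear 0)
  gear 2: meshes with gear 1 -> depth 2 -> positive (opposite of gear 1)
  gear 3: meshes with gear 0 -> depth 1 -> negative (opposite of gear 0)
  gear 4: meshes with gear 1 -> depth 2 -> positive (opposite of gear 1)
Queried indices 0, 1, 2, 3, 4 -> positive, negative, positive, negative, positive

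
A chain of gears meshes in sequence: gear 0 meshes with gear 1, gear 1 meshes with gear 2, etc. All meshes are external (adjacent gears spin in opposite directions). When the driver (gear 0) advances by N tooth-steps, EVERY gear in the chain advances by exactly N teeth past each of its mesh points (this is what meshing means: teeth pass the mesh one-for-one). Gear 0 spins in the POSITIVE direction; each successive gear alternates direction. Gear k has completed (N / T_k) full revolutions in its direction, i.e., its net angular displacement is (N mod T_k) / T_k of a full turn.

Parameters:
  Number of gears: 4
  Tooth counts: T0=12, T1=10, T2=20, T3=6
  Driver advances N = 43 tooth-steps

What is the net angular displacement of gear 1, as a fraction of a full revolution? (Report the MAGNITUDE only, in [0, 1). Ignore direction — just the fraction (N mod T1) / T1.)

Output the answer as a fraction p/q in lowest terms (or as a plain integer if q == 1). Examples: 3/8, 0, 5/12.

Chain of 4 gears, tooth counts: [12, 10, 20, 6]
  gear 0: T0=12, direction=positive, advance = 43 mod 12 = 7 teeth = 7/12 turn
  gear 1: T1=10, direction=negative, advance = 43 mod 10 = 3 teeth = 3/10 turn
  gear 2: T2=20, direction=positive, advance = 43 mod 20 = 3 teeth = 3/20 turn
  gear 3: T3=6, direction=negative, advance = 43 mod 6 = 1 teeth = 1/6 turn
Gear 1: 43 mod 10 = 3
Fraction = 3 / 10 = 3/10 (gcd(3,10)=1) = 3/10

Answer: 3/10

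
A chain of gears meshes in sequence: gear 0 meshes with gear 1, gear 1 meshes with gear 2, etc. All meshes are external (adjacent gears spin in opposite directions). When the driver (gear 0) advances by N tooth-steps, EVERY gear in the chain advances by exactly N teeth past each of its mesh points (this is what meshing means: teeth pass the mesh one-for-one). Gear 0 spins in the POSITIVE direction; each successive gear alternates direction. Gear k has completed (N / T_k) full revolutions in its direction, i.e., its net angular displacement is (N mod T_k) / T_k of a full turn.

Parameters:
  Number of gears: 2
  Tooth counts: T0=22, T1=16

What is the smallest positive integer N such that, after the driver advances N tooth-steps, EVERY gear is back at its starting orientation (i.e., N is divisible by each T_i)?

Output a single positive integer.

Answer: 176

Derivation:
Gear k returns to start when N is a multiple of T_k.
All gears at start simultaneously when N is a common multiple of [22, 16]; the smallest such N is lcm(22, 16).
Start: lcm = T0 = 22
Fold in T1=16: gcd(22, 16) = 2; lcm(22, 16) = 22 * 16 / 2 = 352 / 2 = 176
Full cycle length = 176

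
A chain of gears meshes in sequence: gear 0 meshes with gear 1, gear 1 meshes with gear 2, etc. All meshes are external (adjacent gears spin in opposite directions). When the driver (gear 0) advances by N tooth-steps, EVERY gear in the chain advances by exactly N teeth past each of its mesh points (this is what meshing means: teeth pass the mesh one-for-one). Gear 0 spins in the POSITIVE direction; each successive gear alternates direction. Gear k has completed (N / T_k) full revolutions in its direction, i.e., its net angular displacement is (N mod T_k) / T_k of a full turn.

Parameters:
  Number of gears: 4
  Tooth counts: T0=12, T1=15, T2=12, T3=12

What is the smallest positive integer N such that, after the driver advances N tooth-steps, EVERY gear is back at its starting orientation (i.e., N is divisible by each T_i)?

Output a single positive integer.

Gear k returns to start when N is a multiple of T_k.
All gears at start simultaneously when N is a common multiple of [12, 15, 12, 12]; the smallest such N is lcm(12, 15, 12, 12).
Start: lcm = T0 = 12
Fold in T1=15: gcd(12, 15) = 3; lcm(12, 15) = 12 * 15 / 3 = 180 / 3 = 60
Fold in T2=12: gcd(60, 12) = 12; lcm(60, 12) = 60 * 12 / 12 = 720 / 12 = 60
Fold in T3=12: gcd(60, 12) = 12; lcm(60, 12) = 60 * 12 / 12 = 720 / 12 = 60
Full cycle length = 60

Answer: 60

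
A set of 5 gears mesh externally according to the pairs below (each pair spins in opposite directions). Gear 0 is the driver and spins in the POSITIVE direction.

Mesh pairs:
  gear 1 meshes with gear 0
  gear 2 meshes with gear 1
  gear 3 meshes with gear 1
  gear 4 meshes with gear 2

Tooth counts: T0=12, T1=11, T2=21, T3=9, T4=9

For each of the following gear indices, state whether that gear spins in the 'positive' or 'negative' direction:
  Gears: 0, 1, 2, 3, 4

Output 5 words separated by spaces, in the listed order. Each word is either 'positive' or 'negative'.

Gear 0 (driver): positive (depth 0)
  gear 1: meshes with gear 0 -> depth 1 -> negative (opposite of gear 0)
  gear 2: meshes with gear 1 -> depth 2 -> positive (opposite of gear 1)
  gear 3: meshes with gear 1 -> depth 2 -> positive (opposite of gear 1)
  gear 4: meshes with gear 2 -> depth 3 -> negative (opposite of gear 2)
Queried indices 0, 1, 2, 3, 4 -> positive, negative, positive, positive, negative

Answer: positive negative positive positive negative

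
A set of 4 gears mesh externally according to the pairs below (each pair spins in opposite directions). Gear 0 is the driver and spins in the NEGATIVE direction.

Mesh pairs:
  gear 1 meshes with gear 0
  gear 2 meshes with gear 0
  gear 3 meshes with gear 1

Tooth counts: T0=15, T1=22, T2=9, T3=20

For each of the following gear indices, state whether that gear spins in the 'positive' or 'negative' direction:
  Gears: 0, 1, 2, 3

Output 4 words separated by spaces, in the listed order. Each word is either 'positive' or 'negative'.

Answer: negative positive positive negative

Derivation:
Gear 0 (driver): negative (depth 0)
  gear 1: meshes with gear 0 -> depth 1 -> positive (opposite of gear 0)
  gear 2: meshes with gear 0 -> depth 1 -> positive (opposite of gear 0)
  gear 3: meshes with gear 1 -> depth 2 -> negative (opposite of gear 1)
Queried indices 0, 1, 2, 3 -> negative, positive, positive, negative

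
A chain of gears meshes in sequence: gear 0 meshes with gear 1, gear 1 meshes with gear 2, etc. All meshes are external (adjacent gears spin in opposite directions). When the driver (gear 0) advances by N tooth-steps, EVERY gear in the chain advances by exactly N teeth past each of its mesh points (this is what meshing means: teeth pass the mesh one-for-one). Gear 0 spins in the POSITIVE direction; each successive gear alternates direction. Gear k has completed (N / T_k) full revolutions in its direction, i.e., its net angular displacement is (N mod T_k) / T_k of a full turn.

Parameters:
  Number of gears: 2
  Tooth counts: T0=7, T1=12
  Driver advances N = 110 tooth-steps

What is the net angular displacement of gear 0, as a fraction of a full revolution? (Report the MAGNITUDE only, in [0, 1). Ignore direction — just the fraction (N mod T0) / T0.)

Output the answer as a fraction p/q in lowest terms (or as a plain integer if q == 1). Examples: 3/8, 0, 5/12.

Answer: 5/7

Derivation:
Chain of 2 gears, tooth counts: [7, 12]
  gear 0: T0=7, direction=positive, advance = 110 mod 7 = 5 teeth = 5/7 turn
  gear 1: T1=12, direction=negative, advance = 110 mod 12 = 2 teeth = 2/12 turn
Gear 0: 110 mod 7 = 5
Fraction = 5 / 7 = 5/7 (gcd(5,7)=1) = 5/7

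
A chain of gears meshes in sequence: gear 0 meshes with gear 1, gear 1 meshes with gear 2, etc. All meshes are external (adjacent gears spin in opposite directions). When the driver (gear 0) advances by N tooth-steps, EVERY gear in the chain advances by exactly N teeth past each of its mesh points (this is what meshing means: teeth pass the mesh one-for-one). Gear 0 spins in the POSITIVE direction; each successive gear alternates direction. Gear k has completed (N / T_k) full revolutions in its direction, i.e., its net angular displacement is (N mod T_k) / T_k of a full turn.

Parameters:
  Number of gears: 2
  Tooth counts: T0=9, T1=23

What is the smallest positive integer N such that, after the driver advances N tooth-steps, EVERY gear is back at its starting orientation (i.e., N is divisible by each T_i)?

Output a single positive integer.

Answer: 207

Derivation:
Gear k returns to start when N is a multiple of T_k.
All gears at start simultaneously when N is a common multiple of [9, 23]; the smallest such N is lcm(9, 23).
Start: lcm = T0 = 9
Fold in T1=23: gcd(9, 23) = 1; lcm(9, 23) = 9 * 23 / 1 = 207 / 1 = 207
Full cycle length = 207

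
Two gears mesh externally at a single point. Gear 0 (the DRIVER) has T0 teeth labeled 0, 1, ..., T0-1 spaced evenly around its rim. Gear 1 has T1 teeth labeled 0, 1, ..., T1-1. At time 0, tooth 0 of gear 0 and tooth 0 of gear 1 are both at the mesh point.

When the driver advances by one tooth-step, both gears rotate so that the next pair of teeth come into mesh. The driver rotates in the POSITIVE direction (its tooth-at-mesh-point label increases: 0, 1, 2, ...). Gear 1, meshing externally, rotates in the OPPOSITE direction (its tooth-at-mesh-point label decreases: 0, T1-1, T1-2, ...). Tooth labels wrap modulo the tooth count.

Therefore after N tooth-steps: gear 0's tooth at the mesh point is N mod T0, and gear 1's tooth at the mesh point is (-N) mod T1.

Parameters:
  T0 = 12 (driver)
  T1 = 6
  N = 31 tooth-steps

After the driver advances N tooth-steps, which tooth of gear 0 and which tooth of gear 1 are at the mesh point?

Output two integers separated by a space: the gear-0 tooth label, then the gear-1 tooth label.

Gear 0 (driver, T0=12): tooth at mesh = N mod T0
  31 = 2 * 12 + 7, so 31 mod 12 = 7
  gear 0 tooth = 7
Gear 1 (driven, T1=6): tooth at mesh = (-N) mod T1
  31 = 5 * 6 + 1, so 31 mod 6 = 1
  (-31) mod 6 = (-1) mod 6 = 6 - 1 = 5
Mesh after 31 steps: gear-0 tooth 7 meets gear-1 tooth 5

Answer: 7 5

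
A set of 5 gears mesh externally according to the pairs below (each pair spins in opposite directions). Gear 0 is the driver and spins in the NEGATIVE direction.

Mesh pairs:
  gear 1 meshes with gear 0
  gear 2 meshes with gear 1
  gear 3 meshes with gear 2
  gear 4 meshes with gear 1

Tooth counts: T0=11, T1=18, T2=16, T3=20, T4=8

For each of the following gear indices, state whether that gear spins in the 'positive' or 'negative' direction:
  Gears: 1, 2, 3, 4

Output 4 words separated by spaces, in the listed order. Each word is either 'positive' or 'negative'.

Gear 0 (driver): negative (depth 0)
  gear 1: meshes with gear 0 -> depth 1 -> positive (opposite of gear 0)
  gear 2: meshes with gear 1 -> depth 2 -> negative (opposite of gear 1)
  gear 3: meshes with gear 2 -> depth 3 -> positive (opposite of gear 2)
  gear 4: meshes with gear 1 -> depth 2 -> negative (opposite of gear 1)
Queried indices 1, 2, 3, 4 -> positive, negative, positive, negative

Answer: positive negative positive negative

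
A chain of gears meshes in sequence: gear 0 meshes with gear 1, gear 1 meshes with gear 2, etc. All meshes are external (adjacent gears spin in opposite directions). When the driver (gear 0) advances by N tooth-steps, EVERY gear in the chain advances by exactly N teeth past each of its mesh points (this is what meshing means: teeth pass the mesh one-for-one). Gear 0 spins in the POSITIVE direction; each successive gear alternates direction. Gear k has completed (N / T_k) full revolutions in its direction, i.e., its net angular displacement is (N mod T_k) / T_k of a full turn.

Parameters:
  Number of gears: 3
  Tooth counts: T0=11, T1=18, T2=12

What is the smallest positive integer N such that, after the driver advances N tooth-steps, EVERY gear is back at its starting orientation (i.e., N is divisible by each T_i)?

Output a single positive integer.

Answer: 396

Derivation:
Gear k returns to start when N is a multiple of T_k.
All gears at start simultaneously when N is a common multiple of [11, 18, 12]; the smallest such N is lcm(11, 18, 12).
Start: lcm = T0 = 11
Fold in T1=18: gcd(11, 18) = 1; lcm(11, 18) = 11 * 18 / 1 = 198 / 1 = 198
Fold in T2=12: gcd(198, 12) = 6; lcm(198, 12) = 198 * 12 / 6 = 2376 / 6 = 396
Full cycle length = 396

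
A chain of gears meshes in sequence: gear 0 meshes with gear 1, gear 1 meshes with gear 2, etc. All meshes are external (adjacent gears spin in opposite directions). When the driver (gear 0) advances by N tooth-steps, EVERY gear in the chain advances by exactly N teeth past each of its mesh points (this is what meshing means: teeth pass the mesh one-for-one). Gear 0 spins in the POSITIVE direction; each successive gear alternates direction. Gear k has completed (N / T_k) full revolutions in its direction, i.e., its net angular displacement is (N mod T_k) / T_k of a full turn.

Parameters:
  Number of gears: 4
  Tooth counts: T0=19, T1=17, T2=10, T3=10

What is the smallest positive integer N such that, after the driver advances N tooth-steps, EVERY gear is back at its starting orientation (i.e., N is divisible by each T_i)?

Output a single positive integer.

Gear k returns to start when N is a multiple of T_k.
All gears at start simultaneously when N is a common multiple of [19, 17, 10, 10]; the smallest such N is lcm(19, 17, 10, 10).
Start: lcm = T0 = 19
Fold in T1=17: gcd(19, 17) = 1; lcm(19, 17) = 19 * 17 / 1 = 323 / 1 = 323
Fold in T2=10: gcd(323, 10) = 1; lcm(323, 10) = 323 * 10 / 1 = 3230 / 1 = 3230
Fold in T3=10: gcd(3230, 10) = 10; lcm(3230, 10) = 3230 * 10 / 10 = 32300 / 10 = 3230
Full cycle length = 3230

Answer: 3230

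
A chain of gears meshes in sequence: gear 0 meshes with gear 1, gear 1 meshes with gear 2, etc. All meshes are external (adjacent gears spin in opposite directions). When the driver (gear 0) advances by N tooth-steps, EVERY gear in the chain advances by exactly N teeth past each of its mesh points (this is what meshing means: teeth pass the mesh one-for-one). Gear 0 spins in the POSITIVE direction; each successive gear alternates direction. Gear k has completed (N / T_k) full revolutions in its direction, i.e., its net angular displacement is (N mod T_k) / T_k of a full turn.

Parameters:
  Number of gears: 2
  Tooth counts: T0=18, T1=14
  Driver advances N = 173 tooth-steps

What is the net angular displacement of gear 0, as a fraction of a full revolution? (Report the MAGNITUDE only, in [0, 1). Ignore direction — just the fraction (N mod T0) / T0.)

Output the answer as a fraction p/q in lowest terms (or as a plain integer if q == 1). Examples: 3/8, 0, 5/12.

Chain of 2 gears, tooth counts: [18, 14]
  gear 0: T0=18, direction=positive, advance = 173 mod 18 = 11 teeth = 11/18 turn
  gear 1: T1=14, direction=negative, advance = 173 mod 14 = 5 teeth = 5/14 turn
Gear 0: 173 mod 18 = 11
Fraction = 11 / 18 = 11/18 (gcd(11,18)=1) = 11/18

Answer: 11/18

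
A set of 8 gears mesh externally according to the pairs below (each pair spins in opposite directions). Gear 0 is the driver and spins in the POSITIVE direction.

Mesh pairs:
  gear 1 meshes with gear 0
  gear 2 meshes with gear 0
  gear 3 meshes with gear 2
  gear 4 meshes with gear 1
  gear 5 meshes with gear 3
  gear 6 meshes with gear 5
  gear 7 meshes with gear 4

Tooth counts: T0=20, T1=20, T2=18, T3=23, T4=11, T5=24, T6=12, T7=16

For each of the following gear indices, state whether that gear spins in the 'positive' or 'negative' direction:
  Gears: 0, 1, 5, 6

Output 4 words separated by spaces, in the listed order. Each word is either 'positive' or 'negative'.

Answer: positive negative negative positive

Derivation:
Gear 0 (driver): positive (depth 0)
  gear 1: meshes with gear 0 -> depth 1 -> negative (opposite of gear 0)
  gear 2: meshes with gear 0 -> depth 1 -> negative (opposite of gear 0)
  gear 3: meshes with gear 2 -> depth 2 -> positive (opposite of gear 2)
  gear 4: meshes with gear 1 -> depth 2 -> positive (opposite of gear 1)
  gear 5: meshes with gear 3 -> depth 3 -> negative (opposite of gear 3)
  gear 6: meshes with gear 5 -> depth 4 -> positive (opposite of gear 5)
  gear 7: meshes with gear 4 -> depth 3 -> negative (opposite of gear 4)
Queried indices 0, 1, 5, 6 -> positive, negative, negative, positive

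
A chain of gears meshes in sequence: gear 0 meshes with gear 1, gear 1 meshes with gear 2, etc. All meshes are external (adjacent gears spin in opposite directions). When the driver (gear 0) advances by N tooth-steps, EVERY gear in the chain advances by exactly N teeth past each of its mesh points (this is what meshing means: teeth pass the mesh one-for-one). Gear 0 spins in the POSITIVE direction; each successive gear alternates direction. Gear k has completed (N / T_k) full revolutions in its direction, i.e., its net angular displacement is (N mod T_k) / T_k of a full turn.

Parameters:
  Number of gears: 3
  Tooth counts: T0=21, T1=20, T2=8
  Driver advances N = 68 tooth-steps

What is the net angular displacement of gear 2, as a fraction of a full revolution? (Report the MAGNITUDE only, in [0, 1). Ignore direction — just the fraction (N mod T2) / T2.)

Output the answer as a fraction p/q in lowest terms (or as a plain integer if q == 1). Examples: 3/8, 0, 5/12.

Answer: 1/2

Derivation:
Chain of 3 gears, tooth counts: [21, 20, 8]
  gear 0: T0=21, direction=positive, advance = 68 mod 21 = 5 teeth = 5/21 turn
  gear 1: T1=20, direction=negative, advance = 68 mod 20 = 8 teeth = 8/20 turn
  gear 2: T2=8, direction=positive, advance = 68 mod 8 = 4 teeth = 4/8 turn
Gear 2: 68 mod 8 = 4
Fraction = 4 / 8 = 1/2 (gcd(4,8)=4) = 1/2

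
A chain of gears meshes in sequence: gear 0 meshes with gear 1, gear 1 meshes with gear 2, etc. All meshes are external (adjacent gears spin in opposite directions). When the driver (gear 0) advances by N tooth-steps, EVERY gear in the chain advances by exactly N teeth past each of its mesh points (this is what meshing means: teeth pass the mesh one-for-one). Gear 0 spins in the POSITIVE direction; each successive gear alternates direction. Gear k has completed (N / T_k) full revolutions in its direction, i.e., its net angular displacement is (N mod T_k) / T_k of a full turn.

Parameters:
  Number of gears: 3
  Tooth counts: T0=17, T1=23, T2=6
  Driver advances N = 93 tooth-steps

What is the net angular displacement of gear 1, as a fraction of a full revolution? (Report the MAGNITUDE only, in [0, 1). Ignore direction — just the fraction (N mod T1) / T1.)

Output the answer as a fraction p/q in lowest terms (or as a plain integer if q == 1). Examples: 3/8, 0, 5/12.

Chain of 3 gears, tooth counts: [17, 23, 6]
  gear 0: T0=17, direction=positive, advance = 93 mod 17 = 8 teeth = 8/17 turn
  gear 1: T1=23, direction=negative, advance = 93 mod 23 = 1 teeth = 1/23 turn
  gear 2: T2=6, direction=positive, advance = 93 mod 6 = 3 teeth = 3/6 turn
Gear 1: 93 mod 23 = 1
Fraction = 1 / 23 = 1/23 (gcd(1,23)=1) = 1/23

Answer: 1/23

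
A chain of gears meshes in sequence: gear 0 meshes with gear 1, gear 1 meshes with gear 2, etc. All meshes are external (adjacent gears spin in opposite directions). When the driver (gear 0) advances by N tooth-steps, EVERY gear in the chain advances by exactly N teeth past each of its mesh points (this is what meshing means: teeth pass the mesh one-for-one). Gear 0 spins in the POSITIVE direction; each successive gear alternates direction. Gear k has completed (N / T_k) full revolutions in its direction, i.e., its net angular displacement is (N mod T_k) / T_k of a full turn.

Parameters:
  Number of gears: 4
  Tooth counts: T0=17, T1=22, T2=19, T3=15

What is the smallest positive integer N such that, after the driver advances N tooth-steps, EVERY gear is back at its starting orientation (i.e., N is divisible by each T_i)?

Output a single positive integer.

Answer: 106590

Derivation:
Gear k returns to start when N is a multiple of T_k.
All gears at start simultaneously when N is a common multiple of [17, 22, 19, 15]; the smallest such N is lcm(17, 22, 19, 15).
Start: lcm = T0 = 17
Fold in T1=22: gcd(17, 22) = 1; lcm(17, 22) = 17 * 22 / 1 = 374 / 1 = 374
Fold in T2=19: gcd(374, 19) = 1; lcm(374, 19) = 374 * 19 / 1 = 7106 / 1 = 7106
Fold in T3=15: gcd(7106, 15) = 1; lcm(7106, 15) = 7106 * 15 / 1 = 106590 / 1 = 106590
Full cycle length = 106590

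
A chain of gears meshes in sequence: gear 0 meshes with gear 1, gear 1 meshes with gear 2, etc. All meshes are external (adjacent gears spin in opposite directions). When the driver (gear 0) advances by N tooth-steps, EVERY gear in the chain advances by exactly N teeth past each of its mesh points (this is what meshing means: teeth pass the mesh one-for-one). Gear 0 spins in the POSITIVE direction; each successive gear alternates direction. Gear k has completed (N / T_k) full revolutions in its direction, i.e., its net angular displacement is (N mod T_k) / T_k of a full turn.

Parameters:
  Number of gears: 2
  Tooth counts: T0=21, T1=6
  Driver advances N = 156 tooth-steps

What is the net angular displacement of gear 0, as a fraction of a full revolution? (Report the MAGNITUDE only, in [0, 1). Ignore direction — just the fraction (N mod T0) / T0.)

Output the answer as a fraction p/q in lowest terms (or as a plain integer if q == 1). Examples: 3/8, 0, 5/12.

Chain of 2 gears, tooth counts: [21, 6]
  gear 0: T0=21, direction=positive, advance = 156 mod 21 = 9 teeth = 9/21 turn
  gear 1: T1=6, direction=negative, advance = 156 mod 6 = 0 teeth = 0/6 turn
Gear 0: 156 mod 21 = 9
Fraction = 9 / 21 = 3/7 (gcd(9,21)=3) = 3/7

Answer: 3/7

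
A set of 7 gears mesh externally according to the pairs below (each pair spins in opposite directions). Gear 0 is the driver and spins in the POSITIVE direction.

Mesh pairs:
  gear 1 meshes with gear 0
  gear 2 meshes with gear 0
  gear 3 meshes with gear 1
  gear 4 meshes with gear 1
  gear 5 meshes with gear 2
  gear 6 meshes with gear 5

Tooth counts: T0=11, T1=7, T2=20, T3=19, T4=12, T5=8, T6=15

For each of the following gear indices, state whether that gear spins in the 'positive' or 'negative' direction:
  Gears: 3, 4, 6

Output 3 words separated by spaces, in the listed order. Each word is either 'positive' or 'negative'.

Gear 0 (driver): positive (depth 0)
  gear 1: meshes with gear 0 -> depth 1 -> negative (opposite of gear 0)
  gear 2: meshes with gear 0 -> depth 1 -> negative (opposite of gear 0)
  gear 3: meshes with gear 1 -> depth 2 -> positive (opposite of gear 1)
  gear 4: meshes with gear 1 -> depth 2 -> positive (opposite of gear 1)
  gear 5: meshes with gear 2 -> depth 2 -> positive (opposite of gear 2)
  gear 6: meshes with gear 5 -> depth 3 -> negative (opposite of gear 5)
Queried indices 3, 4, 6 -> positive, positive, negative

Answer: positive positive negative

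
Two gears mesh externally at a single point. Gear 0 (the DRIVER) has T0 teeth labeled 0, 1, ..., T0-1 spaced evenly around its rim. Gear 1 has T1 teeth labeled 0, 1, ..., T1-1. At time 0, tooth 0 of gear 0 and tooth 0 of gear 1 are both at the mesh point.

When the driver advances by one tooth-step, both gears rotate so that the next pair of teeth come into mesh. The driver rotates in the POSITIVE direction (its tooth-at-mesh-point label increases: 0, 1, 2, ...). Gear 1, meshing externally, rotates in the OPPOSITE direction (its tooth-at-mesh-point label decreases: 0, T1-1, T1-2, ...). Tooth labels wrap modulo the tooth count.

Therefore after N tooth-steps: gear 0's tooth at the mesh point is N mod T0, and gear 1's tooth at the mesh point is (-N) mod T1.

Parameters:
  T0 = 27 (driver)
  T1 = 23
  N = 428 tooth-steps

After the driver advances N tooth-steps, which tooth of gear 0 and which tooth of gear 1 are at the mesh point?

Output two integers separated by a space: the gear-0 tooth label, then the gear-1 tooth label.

Gear 0 (driver, T0=27): tooth at mesh = N mod T0
  428 = 15 * 27 + 23, so 428 mod 27 = 23
  gear 0 tooth = 23
Gear 1 (driven, T1=23): tooth at mesh = (-N) mod T1
  428 = 18 * 23 + 14, so 428 mod 23 = 14
  (-428) mod 23 = (-14) mod 23 = 23 - 14 = 9
Mesh after 428 steps: gear-0 tooth 23 meets gear-1 tooth 9

Answer: 23 9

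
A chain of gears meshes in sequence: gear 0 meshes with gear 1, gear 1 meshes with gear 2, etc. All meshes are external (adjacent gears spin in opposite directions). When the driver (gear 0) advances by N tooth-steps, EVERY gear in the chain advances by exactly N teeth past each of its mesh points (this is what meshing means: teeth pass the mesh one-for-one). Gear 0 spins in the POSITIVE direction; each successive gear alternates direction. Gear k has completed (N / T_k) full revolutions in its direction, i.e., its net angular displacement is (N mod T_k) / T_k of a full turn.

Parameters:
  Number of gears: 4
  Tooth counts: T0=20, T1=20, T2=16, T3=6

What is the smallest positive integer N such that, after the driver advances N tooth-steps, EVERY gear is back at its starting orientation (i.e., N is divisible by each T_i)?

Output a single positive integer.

Gear k returns to start when N is a multiple of T_k.
All gears at start simultaneously when N is a common multiple of [20, 20, 16, 6]; the smallest such N is lcm(20, 20, 16, 6).
Start: lcm = T0 = 20
Fold in T1=20: gcd(20, 20) = 20; lcm(20, 20) = 20 * 20 / 20 = 400 / 20 = 20
Fold in T2=16: gcd(20, 16) = 4; lcm(20, 16) = 20 * 16 / 4 = 320 / 4 = 80
Fold in T3=6: gcd(80, 6) = 2; lcm(80, 6) = 80 * 6 / 2 = 480 / 2 = 240
Full cycle length = 240

Answer: 240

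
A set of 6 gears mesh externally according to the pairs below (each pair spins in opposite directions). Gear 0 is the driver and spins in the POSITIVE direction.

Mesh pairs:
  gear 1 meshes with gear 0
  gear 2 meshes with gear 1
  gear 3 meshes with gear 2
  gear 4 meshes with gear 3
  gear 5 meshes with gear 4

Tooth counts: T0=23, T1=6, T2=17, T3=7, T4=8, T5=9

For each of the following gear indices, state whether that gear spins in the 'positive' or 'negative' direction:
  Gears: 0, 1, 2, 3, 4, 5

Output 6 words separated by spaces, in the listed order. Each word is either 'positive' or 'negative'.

Gear 0 (driver): positive (depth 0)
  gear 1: meshes with gear 0 -> depth 1 -> negative (opposite of gear 0)
  gear 2: meshes with gear 1 -> depth 2 -> positive (opposite of gear 1)
  gear 3: meshes with gear 2 -> depth 3 -> negative (opposite of gear 2)
  gear 4: meshes with gear 3 -> depth 4 -> positive (opposite of gear 3)
  gear 5: meshes with gear 4 -> depth 5 -> negative (opposite of gear 4)
Queried indices 0, 1, 2, 3, 4, 5 -> positive, negative, positive, negative, positive, negative

Answer: positive negative positive negative positive negative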